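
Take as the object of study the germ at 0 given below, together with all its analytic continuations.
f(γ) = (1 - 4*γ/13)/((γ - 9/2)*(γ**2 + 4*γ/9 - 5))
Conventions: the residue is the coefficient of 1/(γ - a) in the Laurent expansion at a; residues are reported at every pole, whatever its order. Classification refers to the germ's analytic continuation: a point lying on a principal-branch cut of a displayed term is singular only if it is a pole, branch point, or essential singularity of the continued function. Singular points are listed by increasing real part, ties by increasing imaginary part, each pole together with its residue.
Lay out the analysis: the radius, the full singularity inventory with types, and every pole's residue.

Denominator factor (γ**2 + 4*γ/9 - 5): discriminant 1636/81, real irrational roots -2/9 + (1/9)*sqrt(409) and -2/9 - (1/9)*sqrt(409); poles of order 1, moduli -2/9 + (1/9)*sqrt(409) and 2/9 + (1/9)*sqrt(409).
Denominator factor (γ - 9/2): pole of order 1 at 9/2, modulus 9/2.
The radius of convergence is the smallest modulus among the singular points: -2/9 + (1/9)*sqrt(409).
The factor γ**2 + 4*γ/9 - 5 splits as (γ - a)(γ - a') with a = -2/9 - (1/9)*sqrt(409), a' = -2/9 + (1/9)*sqrt(409). At the order-1 pole a set g(γ) = (γ - a)*f(γ) = [(1 - 4*γ/13)/(γ - 9/2)] / (γ - a').
Simple pole: residue = g(a) at a = -2/9 - (1/9)*sqrt(409), which is 10/897 + (817/366873)*sqrt(409).
The factor γ**2 + 4*γ/9 - 5 splits as (γ - a)(γ - a') with a = -2/9 + (1/9)*sqrt(409), a' = -2/9 - (1/9)*sqrt(409). At the order-1 pole a set g(γ) = (γ - a)*f(γ) = [(1 - 4*γ/13)/(γ - 9/2)] / (γ - a').
Simple pole: residue = g(a) at a = -2/9 + (1/9)*sqrt(409), which is 10/897 - (817/366873)*sqrt(409).
At the order-1 pole 9/2 set g(γ) = (γ - (9/2))*f(γ) = (1 - 4*γ/13)/(γ**2 + 4*γ/9 - 5).
Simple pole: residue = g(a) at a = 9/2, which is -20/897.
List the singular points by increasing real part (a conjugate pair: the negative imaginary part first).

Radius of convergence at 0: -2/9 + (1/9)*sqrt(409).
At -2/9 - (1/9)*sqrt(409): a pole of order 1; residue 10/897 + (817/366873)*sqrt(409).
At -2/9 + (1/9)*sqrt(409): a pole of order 1; residue 10/897 - (817/366873)*sqrt(409).
At 9/2: a pole of order 1; residue -20/897.


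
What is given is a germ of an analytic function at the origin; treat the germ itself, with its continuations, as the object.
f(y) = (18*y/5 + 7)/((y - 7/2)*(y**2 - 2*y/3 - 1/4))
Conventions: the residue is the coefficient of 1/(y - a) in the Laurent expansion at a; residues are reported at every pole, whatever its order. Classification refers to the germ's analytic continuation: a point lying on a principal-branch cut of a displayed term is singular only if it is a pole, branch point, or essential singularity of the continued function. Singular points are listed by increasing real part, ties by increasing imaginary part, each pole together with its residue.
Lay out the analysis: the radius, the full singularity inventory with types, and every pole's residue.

Denominator factor (y**2 - 2*y/3 - 1/4): discriminant 13/9, real irrational roots 1/3 + (1/6)*sqrt(13) and 1/3 - (1/6)*sqrt(13); poles of order 1, moduli 1/3 + (1/6)*sqrt(13) and -1/3 + (1/6)*sqrt(13).
Denominator factor (y - 7/2): pole of order 1 at 7/2, modulus 7/2.
The radius of convergence is the smallest modulus among the singular points: -1/3 + (1/6)*sqrt(13).
The factor y**2 - 2*y/3 - 1/4 splits as (y - a)(y - a') with a = 1/3 - (1/6)*sqrt(13), a' = 1/3 + (1/6)*sqrt(13). At the order-1 pole a set g(y) = (y - a)*f(y) = [(18*y/5 + 7)/(y - 7/2)] / (y - a').
Simple pole: residue = g(a) at a = 1/3 - (1/6)*sqrt(13), which is -147/145 + (1227/1885)*sqrt(13).
The factor y**2 - 2*y/3 - 1/4 splits as (y - a)(y - a') with a = 1/3 + (1/6)*sqrt(13), a' = 1/3 - (1/6)*sqrt(13). At the order-1 pole a set g(y) = (y - a)*f(y) = [(18*y/5 + 7)/(y - 7/2)] / (y - a').
Simple pole: residue = g(a) at a = 1/3 + (1/6)*sqrt(13), which is -147/145 - (1227/1885)*sqrt(13).
At the order-1 pole 7/2 set g(y) = (y - (7/2))*f(y) = (18*y/5 + 7)/(y**2 - 2*y/3 - 1/4).
Simple pole: residue = g(a) at a = 7/2, which is 294/145.
List the singular points by increasing real part (a conjugate pair: the negative imaginary part first).

Radius of convergence at 0: -1/3 + (1/6)*sqrt(13).
At 1/3 - (1/6)*sqrt(13): a pole of order 1; residue -147/145 + (1227/1885)*sqrt(13).
At 1/3 + (1/6)*sqrt(13): a pole of order 1; residue -147/145 - (1227/1885)*sqrt(13).
At 7/2: a pole of order 1; residue 294/145.


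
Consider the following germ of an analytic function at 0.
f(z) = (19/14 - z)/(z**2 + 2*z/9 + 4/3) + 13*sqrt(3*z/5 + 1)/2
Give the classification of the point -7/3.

Denominator factors: z**2 + 2*z/9 + 4/3 = 169/27 at z = -7/3 — none vanishes.
Branch term sqrt(1 - z/(-5/3)): argument at -7/3 is -2/5, nonzero, so -7/3 is not its branch point (a point on a principal cut is still regular for the continued germ).
So the germ continues analytically to -7/3.

The point is a regular point.


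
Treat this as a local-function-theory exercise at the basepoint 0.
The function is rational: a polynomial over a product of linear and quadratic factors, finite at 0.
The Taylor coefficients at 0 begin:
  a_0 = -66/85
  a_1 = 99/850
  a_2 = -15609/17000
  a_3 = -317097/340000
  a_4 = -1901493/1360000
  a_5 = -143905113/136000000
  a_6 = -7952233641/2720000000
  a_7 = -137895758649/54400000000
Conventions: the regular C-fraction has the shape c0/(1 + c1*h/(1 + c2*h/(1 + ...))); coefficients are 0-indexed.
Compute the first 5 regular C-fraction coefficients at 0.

The regular C-fraction coefficients are [-66/85, 3/20, 116/15, -63139/6960, 3440487/29296496].

Taylor coefficients (read off): a_0 = -66/85, a_1 = 99/850, a_2 = -15609/17000, a_3 = -317097/340000, a_4 = -1901493/1360000.
c0 = a_0 = -66/85. Peel one level at a time: if S = 1 + c*h/S' with S'(0) = 1, then c is the h-coefficient of S and S' = c*h/(S - 1).
S_1 = c0/f = 1 + (3/20)*h + (-29/25)*h^2 + ...; c1 = 3/20.
S_2 = c1*h/(S_1 - 1) = 1 + (116/15)*h + (63139/900)*h^2 + ...; c2 = 116/15.
S_3 = c2*h/(S_2 - 1) = 1 + (-63139/6960)*h + (1146829/1076480)*h^2 + ...; c3 = -63139/6960.
S_4 = c3*h/(S_3 - 1) = 1 + (3440487/29296496)*h + ...; c4 = 3440487/29296496.


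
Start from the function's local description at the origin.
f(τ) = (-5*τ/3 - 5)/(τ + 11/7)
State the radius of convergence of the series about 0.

Denominator factor (τ + 11/7): pole of order 1 at -11/7, modulus 11/7.
The radius of convergence is the smallest modulus among the singular points: 11/7.

The radius of convergence is 11/7.


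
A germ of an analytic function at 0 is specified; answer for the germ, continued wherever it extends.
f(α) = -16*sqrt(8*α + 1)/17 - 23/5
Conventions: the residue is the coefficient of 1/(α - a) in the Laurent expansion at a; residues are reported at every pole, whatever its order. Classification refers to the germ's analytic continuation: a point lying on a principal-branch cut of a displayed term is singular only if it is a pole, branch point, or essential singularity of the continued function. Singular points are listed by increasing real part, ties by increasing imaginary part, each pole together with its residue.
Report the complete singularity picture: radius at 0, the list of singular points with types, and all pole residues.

Branch term (-16/17)*sqrt(1 - α/(-1/8)): its argument vanishes at α = -1/8, a square-root branch point, modulus 1/8.
The radius of convergence is the smallest modulus among the singular points: 1/8.

Radius of convergence at 0: 1/8.
At -1/8: an algebraic (square-root) branch point.


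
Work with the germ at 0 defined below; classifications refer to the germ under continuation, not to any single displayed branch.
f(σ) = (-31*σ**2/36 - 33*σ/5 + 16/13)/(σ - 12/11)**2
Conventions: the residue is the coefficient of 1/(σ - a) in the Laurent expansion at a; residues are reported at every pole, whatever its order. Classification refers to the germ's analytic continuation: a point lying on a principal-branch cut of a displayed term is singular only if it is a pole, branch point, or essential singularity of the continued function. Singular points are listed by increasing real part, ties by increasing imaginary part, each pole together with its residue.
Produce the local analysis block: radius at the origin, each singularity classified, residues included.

Denominator factor (σ - 12/11)^2: pole of order 2 at 12/11, modulus 12/11.
The radius of convergence is the smallest modulus among the singular points: 12/11.
At the order-2 pole 12/11 set g(σ) = (σ - (12/11))^2*f(σ) = -31*σ**2/36 - 33*σ/5 + 16/13.
Order-2 pole: residue = g'(a); g'(12/11) = -1399/165, so the residue is -1399/165.

Radius of convergence at 0: 12/11.
At 12/11: a pole of order 2; residue -1399/165.


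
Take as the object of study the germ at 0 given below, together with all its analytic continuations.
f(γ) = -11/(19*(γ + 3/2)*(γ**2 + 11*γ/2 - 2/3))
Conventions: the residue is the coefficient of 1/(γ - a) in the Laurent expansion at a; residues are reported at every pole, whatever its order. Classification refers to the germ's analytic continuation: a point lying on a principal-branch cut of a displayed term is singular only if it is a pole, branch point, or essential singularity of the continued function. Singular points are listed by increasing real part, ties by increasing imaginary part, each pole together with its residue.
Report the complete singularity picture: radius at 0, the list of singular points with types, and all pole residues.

Denominator factor (γ + 3/2): pole of order 1 at -3/2, modulus 3/2.
Denominator factor (γ**2 + 11*γ/2 - 2/3): discriminant 395/12, real irrational roots -11/4 + (1/12)*sqrt(1185) and -11/4 - (1/12)*sqrt(1185); poles of order 1, moduli -11/4 + (1/12)*sqrt(1185) and 11/4 + (1/12)*sqrt(1185).
The radius of convergence is the smallest modulus among the singular points: -11/4 + (1/12)*sqrt(1185).
The factor γ**2 + 11*γ/2 - 2/3 splits as (γ - a)(γ - a') with a = -11/4 - (1/12)*sqrt(1185), a' = -11/4 + (1/12)*sqrt(1185). At the order-1 pole a set g(γ) = (γ - a)*f(γ) = [-11/(19*(γ + 3/2))] / (γ - a').
Simple pole: residue = g(a) at a = -11/4 - (1/12)*sqrt(1185), which is -33/760 + (33/60040)*sqrt(1185).
At the order-1 pole -3/2 set g(γ) = (γ - (-3/2))*f(γ) = -11/(19*(γ**2 + 11*γ/2 - 2/3)).
Simple pole: residue = g(a) at a = -3/2, which is 33/380.
The factor γ**2 + 11*γ/2 - 2/3 splits as (γ - a)(γ - a') with a = -11/4 + (1/12)*sqrt(1185), a' = -11/4 - (1/12)*sqrt(1185). At the order-1 pole a set g(γ) = (γ - a)*f(γ) = [-11/(19*(γ + 3/2))] / (γ - a').
Simple pole: residue = g(a) at a = -11/4 + (1/12)*sqrt(1185), which is -33/760 - (33/60040)*sqrt(1185).
List the singular points by increasing real part (a conjugate pair: the negative imaginary part first).

Radius of convergence at 0: -11/4 + (1/12)*sqrt(1185).
At -11/4 - (1/12)*sqrt(1185): a pole of order 1; residue -33/760 + (33/60040)*sqrt(1185).
At -3/2: a pole of order 1; residue 33/380.
At -11/4 + (1/12)*sqrt(1185): a pole of order 1; residue -33/760 - (33/60040)*sqrt(1185).


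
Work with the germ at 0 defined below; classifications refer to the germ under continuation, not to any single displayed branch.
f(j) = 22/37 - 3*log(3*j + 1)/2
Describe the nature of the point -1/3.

The term (-3/2)*log(1 - j/(-1/3)) has argument 1 - -1/3/(-1/3) = 0 at -1/3: a logarithmic (infinitely-sheeted) branch point; the remaining terms are analytic or single-valued there.

The point is a logarithmic branch point.


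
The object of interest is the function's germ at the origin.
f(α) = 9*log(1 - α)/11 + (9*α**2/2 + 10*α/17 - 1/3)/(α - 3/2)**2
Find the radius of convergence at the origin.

The radius of convergence is 1.

Denominator factor (α - 3/2)^2: pole of order 2 at 3/2, modulus 3/2.
Branch term (9/11)*log(1 - α/(1)): its argument vanishes at α = 1, a logarithmic branch point, modulus 1.
The radius of convergence is the smallest modulus among the singular points: 1.


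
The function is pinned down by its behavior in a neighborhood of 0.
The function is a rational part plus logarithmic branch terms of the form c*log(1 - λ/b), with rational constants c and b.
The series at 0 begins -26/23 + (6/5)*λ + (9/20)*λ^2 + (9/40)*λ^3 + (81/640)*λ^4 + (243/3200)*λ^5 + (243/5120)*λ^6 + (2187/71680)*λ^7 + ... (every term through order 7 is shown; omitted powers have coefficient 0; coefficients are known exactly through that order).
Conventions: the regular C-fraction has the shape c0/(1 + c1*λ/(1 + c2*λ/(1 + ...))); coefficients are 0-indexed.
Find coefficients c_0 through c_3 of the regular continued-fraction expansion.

The regular C-fraction coefficients are [-26/23, 69/65, -747/520, -65/1992].

Taylor coefficients (read off): a_0 = -26/23, a_1 = 6/5, a_2 = 9/20, a_3 = 9/40.
c0 = a_0 = -26/23. Peel one level at a time: if S = 1 + c*λ/S' with S'(0) = 1, then c is the λ-coefficient of S and S' = c*λ/(S - 1).
S_1 = c0/f = 1 + (69/65)*λ + (51543/33800)*λ^2 + ...; c1 = 69/65.
S_2 = c1*λ/(S_1 - 1) = 1 + (-747/520)*λ + (-3/64)*λ^2 + ...; c2 = -747/520.
S_3 = c2*λ/(S_2 - 1) = 1 + (-65/1992)*λ + ...; c3 = -65/1992.


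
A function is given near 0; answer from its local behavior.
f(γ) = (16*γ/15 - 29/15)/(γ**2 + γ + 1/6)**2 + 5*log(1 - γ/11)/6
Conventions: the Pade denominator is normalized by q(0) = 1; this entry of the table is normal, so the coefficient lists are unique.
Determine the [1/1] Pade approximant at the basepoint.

The Pade approximant has numerator coefficients [-348/5, 28960138813/95126790]; denominator coefficients [1, 51853849/6341786].

Taylor coefficients needed (expand at 0): a_0 = -348/5, a_1 = 288263/330, a_2 = -51853849/7260.
Write the denominator as Q(γ) = 1 + q1*γ. Requiring Q*f - P = O(γ^3) with deg P <= 1 kills the coefficients of γ^2..γ^2 in Q*f:
  γ^2: a_2 + q1*a_1 = 0, i.e. -51853849/7260 + (288263/330)*q1 = 0.
Solving this linear system: q1 = 51853849/6341786.
The numerator is Q*f truncated at degree 1: P0 = a_0 = -348/5; P1 = a_1 + q1*a_0 = 28960138813/95126790.


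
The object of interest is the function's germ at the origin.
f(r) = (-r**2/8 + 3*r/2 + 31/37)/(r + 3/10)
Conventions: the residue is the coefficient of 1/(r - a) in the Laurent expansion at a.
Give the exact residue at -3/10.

The residue is 11147/29600.

At the order-1 pole -3/10 set g(r) = (r - (-3/10))*f(r) = -r**2/8 + 3*r/2 + 31/37.
Simple pole: residue = g(a) at a = -3/10, which is 11147/29600.


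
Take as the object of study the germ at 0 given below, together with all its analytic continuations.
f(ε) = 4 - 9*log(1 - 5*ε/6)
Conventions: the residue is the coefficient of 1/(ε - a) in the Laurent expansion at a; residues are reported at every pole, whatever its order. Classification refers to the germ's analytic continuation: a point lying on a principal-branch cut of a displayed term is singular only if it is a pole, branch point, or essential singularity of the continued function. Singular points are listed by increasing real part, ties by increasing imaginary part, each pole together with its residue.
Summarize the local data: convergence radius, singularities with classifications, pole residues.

Branch term (-9)*log(1 - ε/(6/5)): its argument vanishes at ε = 6/5, a logarithmic branch point, modulus 6/5.
The radius of convergence is the smallest modulus among the singular points: 6/5.

Radius of convergence at 0: 6/5.
At 6/5: a logarithmic branch point.


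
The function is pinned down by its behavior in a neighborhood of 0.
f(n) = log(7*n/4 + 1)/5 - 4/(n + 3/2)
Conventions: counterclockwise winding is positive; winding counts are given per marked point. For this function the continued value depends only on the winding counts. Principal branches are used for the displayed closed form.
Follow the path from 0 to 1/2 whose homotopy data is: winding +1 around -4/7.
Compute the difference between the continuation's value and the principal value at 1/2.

Continued minus principal equals (2/5)*pi*i.

The rational part is single-valued and drops out of the difference; each branch term changes only by its own monodromy.
(1/5)*log(1 - n/(-4/7)): each positive loop around -4/7 adds 2*pi*i to the log, so winding +1 contributes (1/5)*(1)*2*pi*i = (2/5)*pi*i.
Summing the contributions at n = 1/2 gives (2/5)*pi*i.


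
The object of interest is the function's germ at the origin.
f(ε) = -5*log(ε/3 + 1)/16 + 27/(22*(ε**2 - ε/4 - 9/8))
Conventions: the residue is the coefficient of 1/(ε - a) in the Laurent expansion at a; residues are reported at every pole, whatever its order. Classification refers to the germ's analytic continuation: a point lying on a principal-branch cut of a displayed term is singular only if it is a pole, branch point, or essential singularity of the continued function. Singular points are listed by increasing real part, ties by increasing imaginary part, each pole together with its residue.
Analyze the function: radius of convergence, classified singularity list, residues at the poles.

Radius of convergence at 0: -1/8 + (1/8)*sqrt(73).
At -3: a logarithmic branch point.
At 1/8 - (1/8)*sqrt(73): a pole of order 1; residue -(54/803)*sqrt(73).
At 1/8 + (1/8)*sqrt(73): a pole of order 1; residue (54/803)*sqrt(73).

Denominator factor (ε**2 - ε/4 - 9/8): discriminant 73/16, real irrational roots 1/8 + (1/8)*sqrt(73) and 1/8 - (1/8)*sqrt(73); poles of order 1, moduli 1/8 + (1/8)*sqrt(73) and -1/8 + (1/8)*sqrt(73).
Branch term (-5/16)*log(1 - ε/(-3)): its argument vanishes at ε = -3, a logarithmic branch point, modulus 3.
The radius of convergence is the smallest modulus among the singular points: -1/8 + (1/8)*sqrt(73).
The branch term is analytic at 1/8 - (1/8)*sqrt(73) and contributes nothing to the residue; only the rational part matters.
The factor ε**2 - ε/4 - 9/8 splits as (ε - a)(ε - a') with a = 1/8 - (1/8)*sqrt(73), a' = 1/8 + (1/8)*sqrt(73). At the order-1 pole a set g(ε) = (ε - a)*(rational part) = [27/22] / (ε - a').
Simple pole: residue = g(a) at a = 1/8 - (1/8)*sqrt(73), which is -(54/803)*sqrt(73).
The branch term is analytic at 1/8 + (1/8)*sqrt(73) and contributes nothing to the residue; only the rational part matters.
The factor ε**2 - ε/4 - 9/8 splits as (ε - a)(ε - a') with a = 1/8 + (1/8)*sqrt(73), a' = 1/8 - (1/8)*sqrt(73). At the order-1 pole a set g(ε) = (ε - a)*(rational part) = [27/22] / (ε - a').
Simple pole: residue = g(a) at a = 1/8 + (1/8)*sqrt(73), which is (54/803)*sqrt(73).
List the singular points by increasing real part (a conjugate pair: the negative imaginary part first).


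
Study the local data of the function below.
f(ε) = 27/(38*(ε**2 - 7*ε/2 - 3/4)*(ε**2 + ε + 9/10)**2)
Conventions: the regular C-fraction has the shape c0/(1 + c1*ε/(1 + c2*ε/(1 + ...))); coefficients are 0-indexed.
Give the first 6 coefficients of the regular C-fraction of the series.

Taylor coefficients (expand at 0): a_0 = -200/171, a_1 = 12400/1539, a_2 = -188800/4617, a_3 = 24848000/124659, a_4 = -1098047200/1121931, a_5 = 5417329600/1121931.
c0 = a_0 = -200/171. Peel one level at a time: if S = 1 + c*ε/S' with S'(0) = 1, then c is the ε-coefficient of S and S' = c*ε/(S - 1).
S_1 = c0/f = 1 + (62/9)*ε + (1012/81)*ε^2 + ...; c1 = 62/9.
S_2 = c1*ε/(S_1 - 1) = 1 + (-506/279)*ε + (79336/77841)*ε^2 + ...; c2 = -506/279.
S_3 = c2*ε/(S_2 - 1) = 1 + (39668/70587)*ε + (526795/576081)*ε^2 + ...; c3 = 39668/70587.
S_4 = c3*ε/(S_3 - 1) = 1 + (-16330645/10036004)*ε + (16916970475/4720650672)*ε^2 + ...; c4 = -16330645/10036004.
S_5 = c4*ε/(S_4 - 1) = 1 + (27612861485/12538142436)*ε + ...; c5 = 27612861485/12538142436.

The regular C-fraction coefficients are [-200/171, 62/9, -506/279, 39668/70587, -16330645/10036004, 27612861485/12538142436].


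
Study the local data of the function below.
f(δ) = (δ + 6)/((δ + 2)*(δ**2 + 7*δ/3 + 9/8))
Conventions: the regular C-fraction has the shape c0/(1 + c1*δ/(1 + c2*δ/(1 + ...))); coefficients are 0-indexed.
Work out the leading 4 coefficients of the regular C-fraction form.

Taylor coefficients (expand at 0): a_0 = 8/3, a_1 = -520/81, a_2 = 24908/2187, a_3 = -1071010/59049.
c0 = a_0 = 8/3. Peel one level at a time: if S = 1 + c*δ/S' with S'(0) = 1, then c is the δ-coefficient of S and S' = c*δ/(S - 1).
S_1 = c0/f = 1 + (65/27)*δ + (247/162)*δ^2 + ...; c1 = 65/27.
S_2 = c1*δ/(S_1 - 1) = 1 + (-19/30)*δ + (314/975)*δ^2 + ...; c2 = -19/30.
S_3 = c2*δ/(S_2 - 1) = 1 + (628/1235)*δ + ...; c3 = 628/1235.

The regular C-fraction coefficients are [8/3, 65/27, -19/30, 628/1235].


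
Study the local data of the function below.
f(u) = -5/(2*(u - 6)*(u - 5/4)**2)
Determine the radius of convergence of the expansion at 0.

Denominator factor (u - 6): pole of order 1 at 6, modulus 6.
Denominator factor (u - 5/4)^2: pole of order 2 at 5/4, modulus 5/4.
The radius of convergence is the smallest modulus among the singular points: 5/4.

The radius of convergence is 5/4.


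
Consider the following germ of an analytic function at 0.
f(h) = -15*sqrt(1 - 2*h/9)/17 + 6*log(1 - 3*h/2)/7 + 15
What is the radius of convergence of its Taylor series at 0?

Branch term (-15/17)*sqrt(1 - h/(9/2)): its argument vanishes at h = 9/2, a square-root branch point, modulus 9/2.
Branch term (6/7)*log(1 - h/(2/3)): its argument vanishes at h = 2/3, a logarithmic branch point, modulus 2/3.
The radius of convergence is the smallest modulus among the singular points: 2/3.

The radius of convergence is 2/3.


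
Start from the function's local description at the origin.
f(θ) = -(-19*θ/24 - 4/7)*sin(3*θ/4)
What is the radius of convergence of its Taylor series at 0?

The factor -sin(3*θ/4) is entire and contributes no finite singular point.
The polynomial part has no poles.
No finite singular points: the Taylor series at 0 converges everywhere.

The radius of convergence is infinite.


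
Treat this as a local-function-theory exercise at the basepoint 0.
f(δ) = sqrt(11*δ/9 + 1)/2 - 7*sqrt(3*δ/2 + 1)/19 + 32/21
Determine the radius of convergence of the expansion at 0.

Branch term (-7/19)*sqrt(1 - δ/(-2/3)): its argument vanishes at δ = -2/3, a square-root branch point, modulus 2/3.
Branch term (1/2)*sqrt(1 - δ/(-9/11)): its argument vanishes at δ = -9/11, a square-root branch point, modulus 9/11.
The radius of convergence is the smallest modulus among the singular points: 2/3.

The radius of convergence is 2/3.


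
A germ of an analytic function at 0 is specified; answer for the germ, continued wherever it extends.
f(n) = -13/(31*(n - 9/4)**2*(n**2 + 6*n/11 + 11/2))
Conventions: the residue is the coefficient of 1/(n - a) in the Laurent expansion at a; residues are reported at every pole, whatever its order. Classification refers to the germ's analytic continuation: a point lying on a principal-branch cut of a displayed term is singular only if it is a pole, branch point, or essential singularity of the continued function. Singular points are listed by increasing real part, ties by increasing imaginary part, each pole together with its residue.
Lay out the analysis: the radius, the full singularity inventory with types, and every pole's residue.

Radius of convergence at 0: 9/4.
At (-3/11) - ((1/22)*sqrt(2626))*i: a pole of order 1; residue (-1015872/133474375) - ((159896/13480911875)*sqrt(2626))*i.
At (-3/11) + ((1/22)*sqrt(2626))*i: a pole of order 1; residue (-1015872/133474375) + ((159896/13480911875)*sqrt(2626))*i.
At 9/4: a pole of order 2; residue 2031744/133474375.

Denominator factor (n**2 + 6*n/11 + 11/2): discriminant -2626/121, complex-conjugate roots (-3/11) + ((1/22)*sqrt(2626))*i and (-3/11) - ((1/22)*sqrt(2626))*i; poles of order 1, moduli (1/2)*sqrt(22) and (1/2)*sqrt(22).
Denominator factor (n - 9/4)^2: pole of order 2 at 9/4, modulus 9/4.
The radius of convergence is the smallest modulus among the singular points: 9/4.
The factor n**2 + 6*n/11 + 11/2 splits as (n - a)(n - a') with a = (-3/11) - ((1/22)*sqrt(2626))*i, a' = (-3/11) + ((1/22)*sqrt(2626))*i. At the order-1 pole a set g(n) = (n - a)*f(n) = [-13/(31*(n - 9/4)**2)] / (n - a').
Simple pole: residue = g(a) at a = (-3/11) - ((1/22)*sqrt(2626))*i, which is (-1015872/133474375) - ((159896/13480911875)*sqrt(2626))*i.
The factor n**2 + 6*n/11 + 11/2 splits as (n - a)(n - a') with a = (-3/11) + ((1/22)*sqrt(2626))*i, a' = (-3/11) - ((1/22)*sqrt(2626))*i. At the order-1 pole a set g(n) = (n - a)*f(n) = [-13/(31*(n - 9/4)**2)] / (n - a').
Simple pole: residue = g(a) at a = (-3/11) + ((1/22)*sqrt(2626))*i, which is (-1015872/133474375) + ((159896/13480911875)*sqrt(2626))*i.
At the order-2 pole 9/4 set g(n) = (n - (9/4))^2*f(n) = -13/(31*(n**2 + 6*n/11 + 11/2)).
Order-2 pole: residue = g'(a); g'(9/4) = 2031744/133474375, so the residue is 2031744/133474375.
List the singular points by increasing real part (a conjugate pair: the negative imaginary part first).


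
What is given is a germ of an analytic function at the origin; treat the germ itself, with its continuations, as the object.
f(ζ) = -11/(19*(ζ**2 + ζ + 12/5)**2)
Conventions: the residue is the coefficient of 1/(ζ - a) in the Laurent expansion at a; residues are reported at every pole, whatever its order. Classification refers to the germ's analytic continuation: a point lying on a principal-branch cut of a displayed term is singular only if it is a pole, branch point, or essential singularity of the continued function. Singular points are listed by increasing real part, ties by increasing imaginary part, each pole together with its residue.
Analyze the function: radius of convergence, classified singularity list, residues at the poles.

Denominator factor (ζ**2 + ζ + 12/5)^2: discriminant -43/5, complex-conjugate roots (-1/2) + ((1/10)*sqrt(215))*i and (-1/2) - ((1/10)*sqrt(215))*i; poles of order 2, moduli (2/5)*sqrt(15) and (2/5)*sqrt(15).
The radius of convergence is the smallest modulus among the singular points: (2/5)*sqrt(15).
The factor ζ**2 + ζ + 12/5 splits as (ζ - a)(ζ - a') with a = (-1/2) - ((1/10)*sqrt(215))*i, a' = (-1/2) + ((1/10)*sqrt(215))*i. At the order-2 pole a set g(ζ) = (ζ - a)^2*f(ζ) = [-11/19] / (ζ - a')^2.
Order-2 pole: residue = g'(a); g'((-1/2) - ((1/10)*sqrt(215))*i) = -((110/35131)*sqrt(215))*i, so the residue is -((110/35131)*sqrt(215))*i.
The factor ζ**2 + ζ + 12/5 splits as (ζ - a)(ζ - a') with a = (-1/2) + ((1/10)*sqrt(215))*i, a' = (-1/2) - ((1/10)*sqrt(215))*i. At the order-2 pole a set g(ζ) = (ζ - a)^2*f(ζ) = [-11/19] / (ζ - a')^2.
Order-2 pole: residue = g'(a); g'((-1/2) + ((1/10)*sqrt(215))*i) = ((110/35131)*sqrt(215))*i, so the residue is ((110/35131)*sqrt(215))*i.
List the singular points by increasing real part (a conjugate pair: the negative imaginary part first).

Radius of convergence at 0: (2/5)*sqrt(15).
At (-1/2) - ((1/10)*sqrt(215))*i: a pole of order 2; residue -((110/35131)*sqrt(215))*i.
At (-1/2) + ((1/10)*sqrt(215))*i: a pole of order 2; residue ((110/35131)*sqrt(215))*i.


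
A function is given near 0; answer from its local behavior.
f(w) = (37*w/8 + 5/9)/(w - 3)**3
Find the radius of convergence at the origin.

The radius of convergence is 3.

Denominator factor (w - 3)^3: pole of order 3 at 3, modulus 3.
The radius of convergence is the smallest modulus among the singular points: 3.


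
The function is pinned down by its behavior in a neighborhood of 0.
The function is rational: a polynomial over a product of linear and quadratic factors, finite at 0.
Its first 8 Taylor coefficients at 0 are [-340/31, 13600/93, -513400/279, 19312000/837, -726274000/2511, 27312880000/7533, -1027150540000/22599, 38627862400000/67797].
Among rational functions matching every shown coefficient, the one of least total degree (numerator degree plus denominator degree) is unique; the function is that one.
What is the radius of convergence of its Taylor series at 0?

The radius of convergence is 2/3 - (1/30)*sqrt(310).

No rational of total degree below 2 reproduces all 8 coefficients; solving the [0/2] Pade equations on them gives f(ζ) = -34/(31*(ζ**2 + 4*ζ/3 + 1/10)), whose expansion matches every shown term.
Denominator factor (ζ**2 + 4*ζ/3 + 1/10): discriminant 62/45, real irrational roots -2/3 + (1/30)*sqrt(310) and -2/3 - (1/30)*sqrt(310); poles of order 1, moduli 2/3 - (1/30)*sqrt(310) and 2/3 + (1/30)*sqrt(310).
The radius of convergence is the smallest modulus among the singular points: 2/3 - (1/30)*sqrt(310).


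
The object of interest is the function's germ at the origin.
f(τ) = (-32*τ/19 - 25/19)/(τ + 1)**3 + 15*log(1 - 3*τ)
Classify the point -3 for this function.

Denominator factors: τ + 1 = -2 at τ = -3 — none vanishes.
Branch term log(1 - τ/(1/3)): argument at -3 is 10, nonzero, so -3 is not its branch point (a point on a principal cut is still regular for the continued germ).
So the germ continues analytically to -3.

The point is a regular point.


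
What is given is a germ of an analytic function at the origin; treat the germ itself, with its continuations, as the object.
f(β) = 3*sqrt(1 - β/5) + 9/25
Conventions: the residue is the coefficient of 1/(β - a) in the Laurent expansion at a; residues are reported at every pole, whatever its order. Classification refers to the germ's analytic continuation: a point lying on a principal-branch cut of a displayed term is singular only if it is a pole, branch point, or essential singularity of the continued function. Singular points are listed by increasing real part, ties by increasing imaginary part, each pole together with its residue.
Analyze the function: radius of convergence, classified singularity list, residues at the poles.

Branch term (3)*sqrt(1 - β/(5)): its argument vanishes at β = 5, a square-root branch point, modulus 5.
The radius of convergence is the smallest modulus among the singular points: 5.

Radius of convergence at 0: 5.
At 5: an algebraic (square-root) branch point.


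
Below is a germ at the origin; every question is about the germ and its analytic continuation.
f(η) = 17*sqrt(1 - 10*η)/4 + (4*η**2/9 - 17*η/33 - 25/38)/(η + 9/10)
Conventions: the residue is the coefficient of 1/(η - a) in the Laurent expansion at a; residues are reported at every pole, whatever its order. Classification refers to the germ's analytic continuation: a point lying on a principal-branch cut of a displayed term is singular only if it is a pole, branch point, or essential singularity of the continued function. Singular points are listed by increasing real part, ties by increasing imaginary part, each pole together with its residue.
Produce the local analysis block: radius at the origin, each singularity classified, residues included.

Radius of convergence at 0: 1/10.
At -9/10: a pole of order 1; residue 866/5225.
At 1/10: an algebraic (square-root) branch point.

Denominator factor (η + 9/10): pole of order 1 at -9/10, modulus 9/10.
Branch term (17/4)*sqrt(1 - η/(1/10)): its argument vanishes at η = 1/10, a square-root branch point, modulus 1/10.
The radius of convergence is the smallest modulus among the singular points: 1/10.
The branch term is analytic at -9/10 and contributes nothing to the residue; only the rational part matters.
At the order-1 pole -9/10 set g(η) = (η - (-9/10))*(rational part) = 4*η**2/9 - 17*η/33 - 25/38.
Simple pole: residue = g(a) at a = -9/10, which is 866/5225.
List the singular points by increasing real part (a conjugate pair: the negative imaginary part first).


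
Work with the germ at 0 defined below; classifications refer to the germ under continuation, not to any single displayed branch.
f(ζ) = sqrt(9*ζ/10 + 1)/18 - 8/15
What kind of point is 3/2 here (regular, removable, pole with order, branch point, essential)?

The point is a regular point.

There is no denominator, hence no pole anywhere.
Branch term sqrt(1 - ζ/(-10/9)): argument at 3/2 is 47/20, nonzero, so 3/2 is not its branch point (a point on a principal cut is still regular for the continued germ).
So the germ continues analytically to 3/2.


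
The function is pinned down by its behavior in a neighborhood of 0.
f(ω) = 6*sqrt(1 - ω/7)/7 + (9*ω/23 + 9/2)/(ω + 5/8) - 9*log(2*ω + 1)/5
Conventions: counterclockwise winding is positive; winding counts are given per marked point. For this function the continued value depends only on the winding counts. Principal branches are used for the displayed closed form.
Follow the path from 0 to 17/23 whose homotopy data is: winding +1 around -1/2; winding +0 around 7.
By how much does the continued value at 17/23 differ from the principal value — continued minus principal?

Continued minus principal equals -(18/5)*pi*i.

The rational part is single-valued and drops out of the difference; each branch term changes only by its own monodromy.
(-9/5)*log(1 - ω/(-1/2)): each positive loop around -1/2 adds 2*pi*i to the log, so winding +1 contributes (-9/5)*(1)*2*pi*i = -(18/5)*pi*i.
(6/7)*sqrt(1 - ω/(7)): winding +0 is even, the square root returns to the same sheet, contribution 0.
Summing the contributions at ω = 17/23 gives -(18/5)*pi*i.


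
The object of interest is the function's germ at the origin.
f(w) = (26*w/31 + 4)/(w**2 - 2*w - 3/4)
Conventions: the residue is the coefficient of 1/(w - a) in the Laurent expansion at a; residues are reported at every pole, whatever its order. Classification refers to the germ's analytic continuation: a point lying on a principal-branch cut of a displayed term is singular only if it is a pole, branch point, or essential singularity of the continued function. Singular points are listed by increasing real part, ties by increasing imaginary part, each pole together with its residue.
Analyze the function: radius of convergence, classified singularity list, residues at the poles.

Denominator factor (w**2 - 2*w - 3/4): discriminant 7, real irrational roots 1 + (1/2)*sqrt(7) and 1 - (1/2)*sqrt(7); poles of order 1, moduli 1 + (1/2)*sqrt(7) and -1 + (1/2)*sqrt(7).
The radius of convergence is the smallest modulus among the singular points: -1 + (1/2)*sqrt(7).
The factor w**2 - 2*w - 3/4 splits as (w - a)(w - a') with a = 1 - (1/2)*sqrt(7), a' = 1 + (1/2)*sqrt(7). At the order-1 pole a set g(w) = (w - a)*f(w) = [26*w/31 + 4] / (w - a').
Simple pole: residue = g(a) at a = 1 - (1/2)*sqrt(7), which is 13/31 - (150/217)*sqrt(7).
The factor w**2 - 2*w - 3/4 splits as (w - a)(w - a') with a = 1 + (1/2)*sqrt(7), a' = 1 - (1/2)*sqrt(7). At the order-1 pole a set g(w) = (w - a)*f(w) = [26*w/31 + 4] / (w - a').
Simple pole: residue = g(a) at a = 1 + (1/2)*sqrt(7), which is 13/31 + (150/217)*sqrt(7).
List the singular points by increasing real part (a conjugate pair: the negative imaginary part first).

Radius of convergence at 0: -1 + (1/2)*sqrt(7).
At 1 - (1/2)*sqrt(7): a pole of order 1; residue 13/31 - (150/217)*sqrt(7).
At 1 + (1/2)*sqrt(7): a pole of order 1; residue 13/31 + (150/217)*sqrt(7).


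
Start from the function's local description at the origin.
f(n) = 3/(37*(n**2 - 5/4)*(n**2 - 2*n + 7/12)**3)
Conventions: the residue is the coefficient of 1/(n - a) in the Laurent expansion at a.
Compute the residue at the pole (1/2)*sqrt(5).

The factor n**2 - 5/4 splits as (n - a)(n - a') with a = (1/2)*sqrt(5), a' = -(1/2)*sqrt(5). At the order-1 pole a set g(n) = (n - a)*f(n) = [3/(37*(n**2 - 2*n + 7/12)**3)] / (n - a').
Simple pole: residue = g(a) at a = (1/2)*sqrt(5), which is -2111184/7599023 - (4711608/37995115)*sqrt(5).

The residue is -2111184/7599023 - (4711608/37995115)*sqrt(5).


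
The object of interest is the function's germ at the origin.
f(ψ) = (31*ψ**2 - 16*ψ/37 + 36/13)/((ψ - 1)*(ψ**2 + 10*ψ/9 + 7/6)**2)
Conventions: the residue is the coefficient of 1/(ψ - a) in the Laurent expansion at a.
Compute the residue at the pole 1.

At the order-1 pole 1 set g(ψ) = (ψ - (1))*f(ψ) = (31*ψ**2 - 16*ψ/37 + 36/13)/(ψ**2 + 10*ψ/9 + 7/6)**2.
Simple pole: residue = g(a) at a = 1, which is 5195340/1674361.

The residue is 5195340/1674361.


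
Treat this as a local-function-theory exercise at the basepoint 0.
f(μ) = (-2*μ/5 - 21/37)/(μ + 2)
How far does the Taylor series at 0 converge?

Denominator factor (μ + 2): pole of order 1 at -2, modulus 2.
The radius of convergence is the smallest modulus among the singular points: 2.

The radius of convergence is 2.


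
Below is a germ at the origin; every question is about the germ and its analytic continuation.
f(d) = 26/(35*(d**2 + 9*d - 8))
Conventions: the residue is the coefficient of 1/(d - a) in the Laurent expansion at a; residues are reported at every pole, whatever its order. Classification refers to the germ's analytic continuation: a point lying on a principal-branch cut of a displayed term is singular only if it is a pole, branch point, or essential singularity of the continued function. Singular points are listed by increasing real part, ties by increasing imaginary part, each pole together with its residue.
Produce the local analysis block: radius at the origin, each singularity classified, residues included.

Denominator factor (d**2 + 9*d - 8): discriminant 113, real irrational roots -9/2 + (1/2)*sqrt(113) and -9/2 - (1/2)*sqrt(113); poles of order 1, moduli -9/2 + (1/2)*sqrt(113) and 9/2 + (1/2)*sqrt(113).
The radius of convergence is the smallest modulus among the singular points: -9/2 + (1/2)*sqrt(113).
The factor d**2 + 9*d - 8 splits as (d - a)(d - a') with a = -9/2 - (1/2)*sqrt(113), a' = -9/2 + (1/2)*sqrt(113). At the order-1 pole a set g(d) = (d - a)*f(d) = [26/35] / (d - a').
Simple pole: residue = g(a) at a = -9/2 - (1/2)*sqrt(113), which is -(26/3955)*sqrt(113).
The factor d**2 + 9*d - 8 splits as (d - a)(d - a') with a = -9/2 + (1/2)*sqrt(113), a' = -9/2 - (1/2)*sqrt(113). At the order-1 pole a set g(d) = (d - a)*f(d) = [26/35] / (d - a').
Simple pole: residue = g(a) at a = -9/2 + (1/2)*sqrt(113), which is (26/3955)*sqrt(113).
List the singular points by increasing real part (a conjugate pair: the negative imaginary part first).

Radius of convergence at 0: -9/2 + (1/2)*sqrt(113).
At -9/2 - (1/2)*sqrt(113): a pole of order 1; residue -(26/3955)*sqrt(113).
At -9/2 + (1/2)*sqrt(113): a pole of order 1; residue (26/3955)*sqrt(113).


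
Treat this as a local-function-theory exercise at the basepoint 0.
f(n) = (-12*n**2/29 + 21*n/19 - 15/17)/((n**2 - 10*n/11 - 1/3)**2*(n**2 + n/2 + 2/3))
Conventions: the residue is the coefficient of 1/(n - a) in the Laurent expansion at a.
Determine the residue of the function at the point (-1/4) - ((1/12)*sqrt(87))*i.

The residue is (6737803083/51773291767) + ((5055835323/88319144779)*sqrt(87))*i.

The factor n**2 + n/2 + 2/3 splits as (n - a)(n - a') with a = (-1/4) - ((1/12)*sqrt(87))*i, a' = (-1/4) + ((1/12)*sqrt(87))*i. At the order-1 pole a set g(n) = (n - a)*f(n) = [(-12*n**2/29 + 21*n/19 - 15/17)/(n**2 - 10*n/11 - 1/3)**2] / (n - a').
Simple pole: residue = g(a) at a = (-1/4) - ((1/12)*sqrt(87))*i, which is (6737803083/51773291767) + ((5055835323/88319144779)*sqrt(87))*i.


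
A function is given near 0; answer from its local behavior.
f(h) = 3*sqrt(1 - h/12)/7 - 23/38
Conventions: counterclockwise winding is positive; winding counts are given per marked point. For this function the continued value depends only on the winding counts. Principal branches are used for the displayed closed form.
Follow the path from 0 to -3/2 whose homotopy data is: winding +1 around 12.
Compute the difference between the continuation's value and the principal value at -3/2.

Continued minus principal equals -(9/14)*sqrt(2).

The rational part is single-valued and drops out of the difference; each branch term changes only by its own monodromy.
(3/7)*sqrt(1 - h/(12)): winding +1 is odd, the square root flips sign, contributing -2*(3/7)*sqrt(1 - (-3/2)/(12)) = -2*(3/7)*sqrt(9/8) = -(9/14)*sqrt(2).
Summing the contributions at h = -3/2 gives -(9/14)*sqrt(2).


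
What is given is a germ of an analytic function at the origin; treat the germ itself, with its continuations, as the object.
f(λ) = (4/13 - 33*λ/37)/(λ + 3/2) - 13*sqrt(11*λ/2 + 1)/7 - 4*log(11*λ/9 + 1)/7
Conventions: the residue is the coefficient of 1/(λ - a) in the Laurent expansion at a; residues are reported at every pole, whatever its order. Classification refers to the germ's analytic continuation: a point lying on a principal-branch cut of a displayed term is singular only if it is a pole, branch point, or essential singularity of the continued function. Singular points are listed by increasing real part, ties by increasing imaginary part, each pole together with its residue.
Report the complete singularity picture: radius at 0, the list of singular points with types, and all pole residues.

Radius of convergence at 0: 2/11.
At -3/2: a pole of order 1; residue 1583/962.
At -9/11: a logarithmic branch point.
At -2/11: an algebraic (square-root) branch point.

Denominator factor (λ + 3/2): pole of order 1 at -3/2, modulus 3/2.
Branch term (-4/7)*log(1 - λ/(-9/11)): its argument vanishes at λ = -9/11, a logarithmic branch point, modulus 9/11.
Branch term (-13/7)*sqrt(1 - λ/(-2/11)): its argument vanishes at λ = -2/11, a square-root branch point, modulus 2/11.
The radius of convergence is the smallest modulus among the singular points: 2/11.
The branch terms are analytic at -3/2 and contribute nothing to the residue; only the rational part matters.
At the order-1 pole -3/2 set g(λ) = (λ - (-3/2))*(rational part) = 4/13 - 33*λ/37.
Simple pole: residue = g(a) at a = -3/2, which is 1583/962.
List the singular points by increasing real part (a conjugate pair: the negative imaginary part first).
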